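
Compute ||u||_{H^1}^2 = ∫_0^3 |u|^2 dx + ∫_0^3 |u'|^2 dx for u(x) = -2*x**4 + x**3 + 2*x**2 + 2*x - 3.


||u||_{H^1}^2 = 107607/7

The H^1 norm (squared) on an interval (0, L) is
  ||u||_{H^1}^2 = ∫_0^L u(x)^2 dx + ∫_0^L u'(x)^2 dx.
Compute u'(x) = -8*x**3 + 3*x**2 + 4*x + 2.
Then u(x)^2 = 4*x**8 - 4*x**7 - 7*x**6 - 4*x**5 + 20*x**4 + 2*x**3 - 8*x**2 - 12*x + 9 and u'(x)^2 = 64*x**6 - 48*x**5 - 55*x**4 - 8*x**3 + 28*x**2 + 16*x + 4.
Integrate each monomial from 0 to 3 using ∫_0^3 c·x^n dx = c·3^(n+1)/(n+1):
  ∫_0^3 u(x)^2 dx = ∫_0^3 (4*x^8 - 4*x^7 - 7*x^6 - 4*x^5 + 20*x^4 + 2*x^3 - 8*x^2 - 12*x + 9) dx. Term by term:
    ∫_0^3 4*x^8 dx = 8748;  ∫_0^3 -4*x^7 dx = -6561/2;  ∫_0^3 -7*x^6 dx = -2187;
    ∫_0^3 -4*x^5 dx = -486;  ∫_0^3 20*x^4 dx = 972;  ∫_0^3 2*x^3 dx = 81/2;
    ∫_0^3 -8*x^2 dx = -72;  ∫_0^3 -12*x dx = -54;  ∫_0^3 9 dx = 27.
  Sum: 8748 − 6561/2 − 2187 − 486 + 972 + 81/2 − 72 − 54 + 27 = 3708.
  ∫_0^3 u'(x)^2 dx = ∫_0^3 (64*x^6 - 48*x^5 - 55*x^4 - 8*x^3 + 28*x^2 + 16*x + 4) dx. Term by term:
    ∫_0^3 64*x^6 dx = 139968/7;  ∫_0^3 -48*x^5 dx = -5832;  ∫_0^3 -55*x^4 dx = -2673;
    ∫_0^3 -8*x^3 dx = -162;  ∫_0^3 28*x^2 dx = 252;  ∫_0^3 16*x dx = 72;
    ∫_0^3 4 dx = 12.
  Sum: 139968/7 − 5832 − 2673 − 162 + 252 + 72 + 12 = 81651/7.
Adding: ||u||_{H^1}^2 = 3708 + 81651/7 = 107607/7.


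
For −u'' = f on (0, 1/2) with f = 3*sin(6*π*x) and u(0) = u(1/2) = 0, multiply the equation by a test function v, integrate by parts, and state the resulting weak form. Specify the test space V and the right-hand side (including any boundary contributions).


V = H^1_0(0, 1/2) (so v(0) = v(1/2) = 0); weak form: ∫_0^1/2 u'v' dx = ∫_0^1/2 (3*sin(6*π*x)) v dx for all v ∈ V.

Multiply both sides by a test function v and integrate from 0 to 1/2:
  ∫_0^1/2 −u''(x) v(x) dx = ∫_0^1/2 f(x) v(x) dx.
Integrate the LHS by parts once:
  ∫_0^1/2 −u'' v dx = −[u'(x) v(x)]_0^1/2 + ∫_0^1/2 u'(x) v'(x) dx.
Thus ∫_0^1/2 u'(x) v'(x) dx = ∫_0^1/2 f(x) v(x) dx + [u'(x) v(x)]_0^1/2.
Choose V so that boundary terms are either known or forced to vanish.
u is Dirichlet: u(0) = u(1/2) = 0. Let V = H^1_0(0, 1/2); then v(0) = v(1/2) = 0, and [u' v]_0^1/2 = 0.
Weak formulation: find u (satisfying any essential BC) such that ∫_0^1/2 u'(x) v'(x) dx = ∫_0^1/2 f v dx for all v ∈ V.
Substituting f(x) = 3*sin(6*π*x), the right-hand side is ∫_0^1/2 (3*sin(6*π*x)) v dx.


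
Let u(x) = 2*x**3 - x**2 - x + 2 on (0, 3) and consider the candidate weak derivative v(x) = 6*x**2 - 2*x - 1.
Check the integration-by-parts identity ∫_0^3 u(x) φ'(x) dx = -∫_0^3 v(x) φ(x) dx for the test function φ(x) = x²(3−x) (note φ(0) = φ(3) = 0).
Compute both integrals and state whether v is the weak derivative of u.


LHS = -459/4, RHS = -459/4. Yes, v = u' weakly.

u(x) = 2*x**3 - x**2 - x + 2, classical derivative u'(x) = 6*x**2 - 2*x - 1.
φ(x) = x²(3−x), so φ'(x) = 3*x*(2 - x).
Note φ(0) = φ(3) = 0, so the boundary term u·φ vanishes.
LHS = ∫_0^3 u(x) φ'(x) dx = ∫_0^3 (-6*x^5 + 15*x^4 - 3*x^3 - 12*x^2 + 12*x) dx. Term by term:
  ∫_0^3 -6*x^5 dx = -729;  ∫_0^3 15*x^4 dx = 729;  ∫_0^3 -3*x^3 dx = -243/4;
  ∫_0^3 -12*x^2 dx = -108;  ∫_0^3 12*x dx = 54.
Sum: -729 + 729 − 243/4 − 108 + 54 = -459/4.
So LHS = -459/4.
∫_0^3 v(x) φ(x) dx = ∫_0^3 (-6*x^5 + 20*x^4 - 5*x^3 - 3*x^2) dx. Term by term:
  ∫_0^3 -6*x^5 dx = -729;  ∫_0^3 20*x^4 dx = 972;  ∫_0^3 -5*x^3 dx = -405/4;
  ∫_0^3 -3*x^2 dx = -27.
Sum: -729 + 972 − 405/4 − 27 = 459/4.
So RHS = -∫_0^3 v(x) φ(x) dx = -459/4.
LHS = RHS, so the identity holds for this test φ.
Moreover u is smooth here and v(x) = u'(x) = 6*x**2 - 2*x - 1 pointwise, so the identity holds for every test function. Hence v is the weak derivative of u.


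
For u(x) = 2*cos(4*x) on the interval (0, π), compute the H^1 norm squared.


||u||_{H^1(0,π)}^2 = 34*π

u'(x) = -8*sin(4*x).
Expand u² and (u')² and integrate term by term on (0, π), using: for integers n ≥ 1, ∫_0^π sin²(nx) dx = ∫_0^π cos²(nx) dx = π/2; for n ≠ n', ∫_0^π sin(nx)sin(n'x) dx = ∫_0^π cos(nx)cos(n'x) dx = 0; and by product-to-sum, ∫_0^π sin(nx)cos(n'x) dx = ½∫_0^π [sin((n+n')x) + sin((n−n')x)] dx, which is 0 when n+n' is even and 2n/(n²−n'²) when n+n' is odd (it need not vanish on (0, π)).
  u² squared terms: (2)²·∫cos(4x)² dx = 4·π/2 = 2*π.
  So ∫_0^π u² dx = 2*π.
  (u')² squared terms: (-8)²·∫sin(4x)² dx = 64·π/2 = 32*π.
  So ∫_0^π (u')² dx = 32*π.
||u||_{H^1}^2 = (2*π) + (32*π) = 34*π.


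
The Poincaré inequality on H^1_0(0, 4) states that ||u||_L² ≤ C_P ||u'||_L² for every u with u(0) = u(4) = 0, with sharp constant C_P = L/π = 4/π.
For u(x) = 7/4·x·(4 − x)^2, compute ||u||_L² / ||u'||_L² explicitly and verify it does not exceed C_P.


||u||_L² / ||u'||_L² = 2*sqrt(14)/7 < C_P = 4/π.

u(x) = 7/4·x·(4 − x)^2, so u'(x) = 7*(x/4 - 1)*(3*x - 4).
u(x) = 7/4·x·(4 − x)^2 vanishes at x = 0 and x = 4, so u ∈ H^1_0(0, 4). Differentiate via the product rule and integrate the resulting polynomials term by term.
  ∫_0^4 u² dx = ∫_0^4 (49*x^6/16 - 49*x^5 + 294*x^4 - 784*x^3 + 784*x^2) dx. Term by term:
    ∫_0^4 49*x^6/16 dx = 7168;  ∫_0^4 -49*x^5 dx = -100352/3;  ∫_0^4 294*x^4 dx = 301056/5;
    ∫_0^4 -784*x^3 dx = -50176;  ∫_0^4 784*x^2 dx = 50176/3.
  Sum: 7168 − 100352/3 + 301056/5 − 50176 + 50176/3 = 7168/15.
  ∫_0^4 (u')² dx = ∫_0^4 (441*x^4/16 - 294*x^3 + 1078*x^2 - 1568*x + 784) dx. Term by term:
    ∫_0^4 441*x^4/16 dx = 28224/5;  ∫_0^4 -294*x^3 dx = -18816;  ∫_0^4 1078*x^2 dx = 68992/3;
    ∫_0^4 -1568*x dx = -12544;  ∫_0^4 784 dx = 3136.
  Sum: 28224/5 − 18816 + 68992/3 − 12544 + 3136 = 6272/15.
∫_0^4 u² dx = 7168/15, so ||u||_L² = 32*sqrt(105)/15.
∫_0^4 (u')² dx = 6272/15, so ||u'||_L² = 56*sqrt(30)/15.
Ratio ||u||_L² / ||u'||_L² = 2*sqrt(14)/7.
Sharp Poincaré constant on H^1_0(0, 4) is C_P = L/π = 4/π, achieved by sin(π/4·x).
A polynomial bump cannot attain the sharp Poincaré constant (only the first sine eigenfunction does), so the ratio is strictly less than C_P, consistent with ||u||_L² ≤ C_P ||u'||_L².


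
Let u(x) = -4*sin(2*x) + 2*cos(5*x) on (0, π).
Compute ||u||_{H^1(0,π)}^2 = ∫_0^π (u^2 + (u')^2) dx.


||u||_{H^1(0,π)}^2 = 1664/21 + 92*π

u'(x) = -10*sin(5*x) - 8*cos(2*x).
Expand u² and (u')² and integrate term by term on (0, π), using: for integers n ≥ 1, ∫_0^π sin²(nx) dx = ∫_0^π cos²(nx) dx = π/2; for n ≠ n', ∫_0^π sin(nx)sin(n'x) dx = ∫_0^π cos(nx)cos(n'x) dx = 0; and by product-to-sum, ∫_0^π sin(nx)cos(n'x) dx = ½∫_0^π [sin((n+n')x) + sin((n−n')x)] dx, which is 0 when n+n' is even and 2n/(n²−n'²) when n+n' is odd (it need not vanish on (0, π)).
  u² squared terms: (-4)²·∫sin(2x)² dx = 16·π/2 = 8*π;  (2)²·∫cos(5x)² dx = 4·π/2 = 2*π.
  u² cross terms: 2·(-4)·(2)·∫sin(2x)·cos(5x) dx = -16·(-4/21) = 64/21.
  So ∫_0^π u² dx = 8*π + 2*π + 64/21 = 64/21 + 10*π.
  (u')² squared terms: (-10)²·∫sin(5x)² dx = 100·π/2 = 50*π;  (-8)²·∫cos(2x)² dx = 64·π/2 = 32*π.
  (u')² cross terms: 2·(-10)·(-8)·∫sin(5x)·cos(2x) dx = 160·(10/21) = 1600/21.
  So ∫_0^π (u')² dx = 50*π + 32*π + 1600/21 = 1600/21 + 82*π.
||u||_{H^1}^2 = (64/21 + 10*π) + (1600/21 + 82*π) = 1664/21 + 92*π.


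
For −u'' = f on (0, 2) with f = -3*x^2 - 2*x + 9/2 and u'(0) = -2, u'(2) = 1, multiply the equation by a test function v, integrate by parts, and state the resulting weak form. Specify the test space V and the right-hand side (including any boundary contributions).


V = H^1(0, 2) (v unrestricted at boundary; u is determined up to an additive constant); weak form: ∫_0^2 u'v' dx = ∫_0^2 (-3*x^2 - 2*x + 9/2) v dx + v(2) + 2·v(0) for all v ∈ V.

Multiply both sides by a test function v and integrate from 0 to 2:
  ∫_0^2 −u''(x) v(x) dx = ∫_0^2 f(x) v(x) dx.
Integrate the LHS by parts once:
  ∫_0^2 −u'' v dx = −[u'(x) v(x)]_0^2 + ∫_0^2 u'(x) v'(x) dx.
Thus ∫_0^2 u'(x) v'(x) dx = ∫_0^2 f(x) v(x) dx + [u'(x) v(x)]_0^2.
Choose V so that boundary terms are either known or forced to vanish.
u has inhomogeneous Neumann u'(0) = -2, u'(2) = 1. [u' v]_0^2 = (1)·v(2) − (-2)·v(0) = v(2) + 2·v(0). Take V = H^1(0, 2); boundary term becomes part of RHS.
Weak formulation: find u (satisfying any essential BC) such that ∫_0^2 u'(x) v'(x) dx = ∫_0^2 f v dx + v(2) + 2·v(0) for all v ∈ V (Neumann data are natural BCs: they enter the RHS as boundary terms).
Substituting f(x) = -3*x^2 - 2*x + 9/2, the right-hand side is ∫_0^2 (-3*x^2 - 2*x + 9/2) v dx + v(2) + 2·v(0).
Compatibility check (pure Neumann): taking v ≡ 1 ∈ V gives 0 = ∫_0^2 f dx + (1) − (-2), i.e. ∫_0^2 f dx must equal u'(0) − u'(2) = -3. Indeed ∫_0^2 (-3*x^2 - 2*x + 9/2) dx = -3, so the data are compatible. The solution is then unique only up to an additive constant (fix it e.g. by requiring ∫_0^2 u dx = 0).


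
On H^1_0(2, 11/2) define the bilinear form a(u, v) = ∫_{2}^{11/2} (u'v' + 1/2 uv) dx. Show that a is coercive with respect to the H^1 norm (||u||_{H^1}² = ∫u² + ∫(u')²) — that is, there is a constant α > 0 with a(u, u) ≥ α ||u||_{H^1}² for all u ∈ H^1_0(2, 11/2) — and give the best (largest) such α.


α = (49 + 8*π^2)/(2*(4*π^2 + 49))

Coercivity of a(·,·) on H^1_0(2, 11/2) means a(u, u) ≥ α ||u||_{H^1}² for every u ∈ H^1_0.
The interval has length L = 7/2, and Poincaré/coercivity depend only on L. Here a(u, u) = ∫(u')² + (1/2)·∫u².
Here 0 < c = 1/2 < 1. The condition a(u,u) ≥ α||u||_{H^1}² reads (1−α)∫(u')² ≥ (α−c)∫u². Any admissible α is ≤ 1 (rapidly oscillating u have ∫u²/∫(u')² → 0), and α = 1 would force 0 ≥ (1−c)∫u², impossible since c < 1; so 1−α > 0. By the sharp Poincaré inequality on H^1_0 of an interval of length L, ∫(u')² ≥ (π/L)²∫u² with equality for the first sine mode sin(π(x−x₀)/L) (x₀ the left endpoint), so the inequality holds for all u iff (1−α)(π/L)² ≥ α − c, i.e. α ≤ ((π/L)² + c)/((π/L)² + 1) = (1 + c(L/π)²)/(1 + (L/π)²). With (π/L)² = 4*π^2/49 and c = 1/2, the largest admissible constant is α = ((π/L)² + c)/((π/L)² + 1).
Simplifying, α = (49 + 8*π^2)/(2*(4*π^2 + 49)).


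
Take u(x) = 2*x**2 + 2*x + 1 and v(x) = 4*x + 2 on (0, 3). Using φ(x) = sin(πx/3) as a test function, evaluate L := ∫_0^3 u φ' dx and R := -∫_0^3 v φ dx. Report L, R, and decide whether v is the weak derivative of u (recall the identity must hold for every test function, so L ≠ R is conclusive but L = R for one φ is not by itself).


LHS = -48/π, RHS = -48/π. Yes, v = u' weakly.

u(x) = 2*x**2 + 2*x + 1, classical derivative u'(x) = 4*x + 2.
φ(x) = sin(πx/3), so φ'(x) = π*cos(π*x/3)/3.
Note φ(0) = φ(3) = 0, so the boundary term u·φ vanishes.
LHS = ∫_0^3 u(x) φ'(x) dx = ∫_0^3 (2*π*x^2*cos(π*x/3)/3 + 2*π*x*cos(π*x/3)/3 + π*cos(π*x/3)/3) dx. Term by term:
  ∫_0^3 π*cos(π*x/3)/3 dx = 0;  ∫_0^3 2*π*x*cos(π*x/3)/3 dx = -12/π;  ∫_0^3 2*π*x^2*cos(π*x/3)/3 dx = -36/π.
Sum: 0 − 12/π − 36/π = -48/π.
So LHS = -48/π.
∫_0^3 v(x) φ(x) dx = ∫_0^3 (4*x*sin(π*x/3) + 2*sin(π*x/3)) dx. Term by term:
  ∫_0^3 2*sin(π*x/3) dx = 12/π;  ∫_0^3 4*x*sin(π*x/3) dx = 36/π.
Sum: 12/π + 36/π = 48/π.
So RHS = -∫_0^3 v(x) φ(x) dx = -48/π.
LHS = RHS, so the identity holds for this test φ.
Moreover u is smooth here and v(x) = u'(x) = 4*x + 2 pointwise, so the identity holds for every test function. Hence v is the weak derivative of u.


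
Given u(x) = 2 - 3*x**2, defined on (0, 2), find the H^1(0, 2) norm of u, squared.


||u||_{H^1}^2 = 648/5

The H^1 norm (squared) on an interval (0, L) is
  ||u||_{H^1}^2 = ∫_0^L u(x)^2 dx + ∫_0^L u'(x)^2 dx.
Compute u'(x) = -6*x.
Then u(x)^2 = 9*x**4 - 12*x**2 + 4 and u'(x)^2 = 36*x**2.
Integrate each monomial from 0 to 2 using ∫_0^2 c·x^n dx = c·2^(n+1)/(n+1):
  ∫_0^2 u(x)^2 dx = ∫_0^2 (9*x^4 - 12*x^2 + 4) dx. Term by term:
    ∫_0^2 9*x^4 dx = 288/5;  ∫_0^2 -12*x^2 dx = -32;  ∫_0^2 4 dx = 8.
  Sum: 288/5 − 32 + 8 = 168/5.
  ∫_0^2 u'(x)^2 dx = ∫_0^2 (36*x^2) dx. Term by term:
    ∫_0^2 36*x^2 dx = 96.
Adding: ||u||_{H^1}^2 = 168/5 + 96 = 648/5.


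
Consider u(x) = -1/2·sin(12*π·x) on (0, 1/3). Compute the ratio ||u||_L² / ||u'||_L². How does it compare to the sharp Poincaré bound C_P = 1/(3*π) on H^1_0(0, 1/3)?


||u||_L² / ||u'||_L² = 1/(12*π) < C_P = 1/(3*π).

u(x) = -1/2·sin(12*π·x), so u'(x) = -6*π*cos(12*π*x).
Writing u(x) = A·sin(kπx/L) with A = -1/2 and k = 4, use ∫_0^L sin²(kπx/L) dx = L/2 and ∫_0^L cos²(kπx/L) dx = L/2.
u² = 1/4·sin²(12*π·x) and (u')² = 36*π^2·cos²(12*π·x), and each of sin², cos² integrates to L/2 = 1/6 over (0, 1/3).
∫_0^1/3 u² dx = 1/24, so ||u||_L² = sqrt(6)/12.
∫_0^1/3 (u')² dx = 6*π^2, so ||u'||_L² = sqrt(6)*π.
Ratio ||u||_L² / ||u'||_L² = 1/(12*π).
Sharp Poincaré constant on H^1_0(0, 1/3) is C_P = L/π = 1/(3*π), achieved by sin(3*π·x).
This is the k = 4 harmonic; the ratio L/(kπ) is strictly less than C_P = L/π, consistent with the sharp inequality ||u||_L² ≤ C_P ||u'||_L².


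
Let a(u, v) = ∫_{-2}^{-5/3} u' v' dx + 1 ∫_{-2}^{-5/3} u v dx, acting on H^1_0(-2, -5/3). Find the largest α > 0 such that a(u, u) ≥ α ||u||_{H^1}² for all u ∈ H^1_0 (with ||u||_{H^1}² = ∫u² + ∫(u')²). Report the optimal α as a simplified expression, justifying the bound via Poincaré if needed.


α = 1

Coercivity of a(·,·) on H^1_0(-2, -5/3) means a(u, u) ≥ α ||u||_{H^1}² for every u ∈ H^1_0.
The interval has length L = 1/3, and Poincaré/coercivity depend only on L. Here a(u, u) = ∫(u')² + (1)·∫u².
Here c = 1 ≥ 1, so a(u,u) = ∫(u')² + c∫u² ≥ ∫(u')² + ∫u² = ||u||_{H^1}², i.e. α = 1 works. No larger α is possible: a(u,u) ≥ α||u||_{H^1}² means (1−α)∫(u')² ≥ (α−c)∫u², and for the modes u_n = sin(nπ(x−x₀)/L) (x₀ the left endpoint) one has ∫u_n²/∫(u_n')² = (L/(nπ))² → 0, so a(u_n,u_n)/||u_n||_{H^1}² → 1. Hence the optimal constant is α = 1.
Therefore α = 1.


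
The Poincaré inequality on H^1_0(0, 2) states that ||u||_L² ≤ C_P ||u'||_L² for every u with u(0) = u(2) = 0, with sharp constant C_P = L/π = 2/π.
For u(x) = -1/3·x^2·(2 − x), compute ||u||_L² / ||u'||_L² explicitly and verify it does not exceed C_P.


||u||_L² / ||u'||_L² = sqrt(14)/7 < C_P = 2/π.

u(x) = -1/3·x^2·(2 − x), so u'(x) = x*(3*x - 4)/3.
u(x) = -1/3·x^2·(2 − x) vanishes at x = 0 and x = 2, so u ∈ H^1_0(0, 2). Differentiate via the product rule and integrate the resulting polynomials term by term.
  ∫_0^2 u² dx = ∫_0^2 (x^6/9 - 4*x^5/9 + 4*x^4/9) dx. Term by term:
    ∫_0^2 x^6/9 dx = 128/63;  ∫_0^2 -4*x^5/9 dx = -128/27;  ∫_0^2 4*x^4/9 dx = 128/45.
  Sum: 128/63 − 128/27 + 128/45 = 128/945.
  ∫_0^2 (u')² dx = ∫_0^2 (x^4 - 8*x^3/3 + 16*x^2/9) dx. Term by term:
    ∫_0^2 x^4 dx = 32/5;  ∫_0^2 -8*x^3/3 dx = -32/3;  ∫_0^2 16*x^2/9 dx = 128/27.
  Sum: 32/5 − 32/3 + 128/27 = 64/135.
∫_0^2 u² dx = 128/945, so ||u||_L² = 8*sqrt(210)/315.
∫_0^2 (u')² dx = 64/135, so ||u'||_L² = 8*sqrt(15)/45.
Ratio ||u||_L² / ||u'||_L² = sqrt(14)/7.
Sharp Poincaré constant on H^1_0(0, 2) is C_P = L/π = 2/π, achieved by sin(π/2·x).
A polynomial bump cannot attain the sharp Poincaré constant (only the first sine eigenfunction does), so the ratio is strictly less than C_P, consistent with ||u||_L² ≤ C_P ||u'||_L².


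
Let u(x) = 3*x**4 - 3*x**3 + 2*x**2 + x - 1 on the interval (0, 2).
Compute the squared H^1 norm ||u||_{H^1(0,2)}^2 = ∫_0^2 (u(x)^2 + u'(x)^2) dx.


||u||_{H^1}^2 = 159328/105

The H^1 norm (squared) on an interval (0, L) is
  ||u||_{H^1}^2 = ∫_0^L u(x)^2 dx + ∫_0^L u'(x)^2 dx.
Compute u'(x) = 12*x**3 - 9*x**2 + 4*x + 1.
Then u(x)^2 = 9*x**8 - 18*x**7 + 21*x**6 - 6*x**5 - 8*x**4 + 10*x**3 - 3*x**2 - 2*x + 1 and u'(x)^2 = 144*x**6 - 216*x**5 + 177*x**4 - 48*x**3 - 2*x**2 + 8*x + 1.
Integrate each monomial from 0 to 2 using ∫_0^2 c·x^n dx = c·2^(n+1)/(n+1):
  ∫_0^2 u(x)^2 dx = ∫_0^2 (9*x^8 - 18*x^7 + 21*x^6 - 6*x^5 - 8*x^4 + 10*x^3 - 3*x^2 - 2*x + 1) dx. Term by term:
    ∫_0^2 9*x^8 dx = 512;  ∫_0^2 -18*x^7 dx = -576;  ∫_0^2 21*x^6 dx = 384;
    ∫_0^2 -6*x^5 dx = -64;  ∫_0^2 -8*x^4 dx = -256/5;  ∫_0^2 10*x^3 dx = 40;
    ∫_0^2 -3*x^2 dx = -8;  ∫_0^2 -2*x dx = -4;  ∫_0^2 1 dx = 2.
  Sum: 512 − 576 + 384 − 64 − 256/5 + 40 − 8 − 4 + 2 = 1174/5.
  ∫_0^2 u'(x)^2 dx = ∫_0^2 (144*x^6 - 216*x^5 + 177*x^4 - 48*x^3 - 2*x^2 + 8*x + 1) dx. Term by term:
    ∫_0^2 144*x^6 dx = 18432/7;  ∫_0^2 -216*x^5 dx = -2304;  ∫_0^2 177*x^4 dx = 5664/5;
    ∫_0^2 -48*x^3 dx = -192;  ∫_0^2 -2*x^2 dx = -16/3;  ∫_0^2 8*x dx = 16;
    ∫_0^2 1 dx = 2.
  Sum: 18432/7 − 2304 + 5664/5 − 192 − 16/3 + 16 + 2 = 134674/105.
Adding: ||u||_{H^1}^2 = 1174/5 + 134674/105 = 159328/105.


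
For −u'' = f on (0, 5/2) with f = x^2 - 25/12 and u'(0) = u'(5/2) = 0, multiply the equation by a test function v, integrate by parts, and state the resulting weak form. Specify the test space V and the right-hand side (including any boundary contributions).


V = H^1(0, 5/2) (no boundary constraint on v; u is determined up to an additive constant); weak form: ∫_0^5/2 u'v' dx = ∫_0^5/2 (x^2 - 25/12) v dx for all v ∈ V.

Multiply both sides by a test function v and integrate from 0 to 5/2:
  ∫_0^5/2 −u''(x) v(x) dx = ∫_0^5/2 f(x) v(x) dx.
Integrate the LHS by parts once:
  ∫_0^5/2 −u'' v dx = −[u'(x) v(x)]_0^5/2 + ∫_0^5/2 u'(x) v'(x) dx.
Thus ∫_0^5/2 u'(x) v'(x) dx = ∫_0^5/2 f(x) v(x) dx + [u'(x) v(x)]_0^5/2.
Choose V so that boundary terms are either known or forced to vanish.
u has homogeneous Neumann: u'(0) = u'(5/2) = 0. So [u' v]_0^5/2 = 0·v(5/2) − 0·v(0) = 0 for any v; take V = H^1(0, 5/2).
Weak formulation: find u (satisfying any essential BC) such that ∫_0^5/2 u'(x) v'(x) dx = ∫_0^5/2 f v dx for all v ∈ V (homogeneous Neumann, so boundary terms vanish).
Substituting f(x) = x^2 - 25/12, the right-hand side is ∫_0^5/2 (x^2 - 25/12) v dx.
Compatibility check (pure Neumann): taking v ≡ 1 ∈ V gives 0 = ∫_0^5/2 f dx + (0) − (0), i.e. ∫_0^5/2 f dx must equal u'(0) − u'(5/2) = 0. Indeed ∫_0^5/2 (x^2 - 25/12) dx = 0, so the data are compatible. The solution is then unique only up to an additive constant (fix it e.g. by requiring ∫_0^5/2 u dx = 0).


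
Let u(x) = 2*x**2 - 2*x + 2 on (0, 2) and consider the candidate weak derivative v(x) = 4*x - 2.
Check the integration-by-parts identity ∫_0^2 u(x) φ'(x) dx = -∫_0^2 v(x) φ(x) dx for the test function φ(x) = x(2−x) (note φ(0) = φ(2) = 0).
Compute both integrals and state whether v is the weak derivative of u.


LHS = -8/3, RHS = -8/3. Yes, v = u' weakly.

u(x) = 2*x**2 - 2*x + 2, classical derivative u'(x) = 4*x - 2.
φ(x) = x(2−x), so φ'(x) = 2 - 2*x.
Note φ(0) = φ(2) = 0, so the boundary term u·φ vanishes.
LHS = ∫_0^2 u(x) φ'(x) dx = ∫_0^2 (-4*x^3 + 8*x^2 - 8*x + 4) dx. Term by term:
  ∫_0^2 -4*x^3 dx = -16;  ∫_0^2 8*x^2 dx = 64/3;  ∫_0^2 -8*x dx = -16;
  ∫_0^2 4 dx = 8.
Sum: -16 + 64/3 − 16 + 8 = -8/3.
So LHS = -8/3.
∫_0^2 v(x) φ(x) dx = ∫_0^2 (-4*x^3 + 10*x^2 - 4*x) dx. Term by term:
  ∫_0^2 -4*x^3 dx = -16;  ∫_0^2 10*x^2 dx = 80/3;  ∫_0^2 -4*x dx = -8.
Sum: -16 + 80/3 − 8 = 8/3.
So RHS = -∫_0^2 v(x) φ(x) dx = -8/3.
LHS = RHS, so the identity holds for this test φ.
Moreover u is smooth here and v(x) = u'(x) = 4*x - 2 pointwise, so the identity holds for every test function. Hence v is the weak derivative of u.


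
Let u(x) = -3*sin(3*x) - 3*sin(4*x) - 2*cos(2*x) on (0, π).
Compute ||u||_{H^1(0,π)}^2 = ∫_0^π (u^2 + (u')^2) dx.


||u||_{H^1(0,π)}^2 = 72 + 263*π/2

u'(x) = 4*sin(2*x) - 9*cos(3*x) - 12*cos(4*x).
Expand u² and (u')² and integrate term by term on (0, π), using: for integers n ≥ 1, ∫_0^π sin²(nx) dx = ∫_0^π cos²(nx) dx = π/2; for n ≠ n', ∫_0^π sin(nx)sin(n'x) dx = ∫_0^π cos(nx)cos(n'x) dx = 0; and by product-to-sum, ∫_0^π sin(nx)cos(n'x) dx = ½∫_0^π [sin((n+n')x) + sin((n−n')x)] dx, which is 0 when n+n' is even and 2n/(n²−n'²) when n+n' is odd (it need not vanish on (0, π)).
  u² squared terms: (-3)²·∫sin(3x)² dx = 9·π/2 = 9*π/2;  (-3)²·∫sin(4x)² dx = 9·π/2 = 9*π/2;  (-2)²·∫cos(2x)² dx = 4·π/2 = 2*π.
  u² cross terms: 2·(-3)·(-3)·∫sin(3x)·sin(4x) dx = 18·(0) = 0;  2·(-3)·(-2)·∫sin(3x)·cos(2x) dx = 12·(6/5) = 72/5;  2·(-3)·(-2)·∫sin(4x)·cos(2x) dx = 12·(0) = 0.
  So ∫_0^π u² dx = 9*π/2 + 9*π/2 + 2*π + 0 + 72/5 + 0 = 72/5 + 11*π.
  (u')² squared terms: (-12)²·∫cos(4x)² dx = 144·π/2 = 72*π;  (-9)²·∫cos(3x)² dx = 81·π/2 = 81*π/2;  (4)²·∫sin(2x)² dx = 16·π/2 = 8*π.
  (u')² cross terms: 2·(-12)·(-9)·∫cos(4x)·cos(3x) dx = 216·(0) = 0;  2·(-12)·(4)·∫cos(4x)·sin(2x) dx = -96·(0) = 0;  2·(-9)·(4)·∫cos(3x)·sin(2x) dx = -72·(-4/5) = 288/5.
  So ∫_0^π (u')² dx = 72*π + 81*π/2 + 8*π + 0 + 0 + 288/5 = 288/5 + 241*π/2.
||u||_{H^1}^2 = (72/5 + 11*π) + (288/5 + 241*π/2) = 72 + 263*π/2.


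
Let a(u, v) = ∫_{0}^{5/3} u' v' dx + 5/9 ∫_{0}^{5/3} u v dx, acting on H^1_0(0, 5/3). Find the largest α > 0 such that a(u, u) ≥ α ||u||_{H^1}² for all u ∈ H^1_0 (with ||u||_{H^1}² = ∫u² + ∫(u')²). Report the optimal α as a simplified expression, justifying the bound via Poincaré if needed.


α = (125 + 81*π^2)/(9*(25 + 9*π^2))

Coercivity of a(·,·) on H^1_0(0, 5/3) means a(u, u) ≥ α ||u||_{H^1}² for every u ∈ H^1_0.
The interval has length L = 5/3, and Poincaré/coercivity depend only on L. Here a(u, u) = ∫(u')² + (5/9)·∫u².
Here 0 < c = 5/9 < 1. The condition a(u,u) ≥ α||u||_{H^1}² reads (1−α)∫(u')² ≥ (α−c)∫u². Any admissible α is ≤ 1 (rapidly oscillating u have ∫u²/∫(u')² → 0), and α = 1 would force 0 ≥ (1−c)∫u², impossible since c < 1; so 1−α > 0. By the sharp Poincaré inequality on H^1_0 of an interval of length L, ∫(u')² ≥ (π/L)²∫u² with equality for the first sine mode sin(π(x−x₀)/L) (x₀ the left endpoint), so the inequality holds for all u iff (1−α)(π/L)² ≥ α − c, i.e. α ≤ ((π/L)² + c)/((π/L)² + 1) = (1 + c(L/π)²)/(1 + (L/π)²). With (π/L)² = 9*π^2/25 and c = 5/9, the largest admissible constant is α = ((π/L)² + c)/((π/L)² + 1).
Simplifying, α = (125 + 81*π^2)/(9*(25 + 9*π^2)).


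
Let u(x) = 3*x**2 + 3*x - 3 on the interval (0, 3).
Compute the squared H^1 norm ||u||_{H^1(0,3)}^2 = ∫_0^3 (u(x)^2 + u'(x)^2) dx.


||u||_{H^1}^2 = 11799/10

The H^1 norm (squared) on an interval (0, L) is
  ||u||_{H^1}^2 = ∫_0^L u(x)^2 dx + ∫_0^L u'(x)^2 dx.
Compute u'(x) = 6*x + 3.
Then u(x)^2 = 9*x**4 + 18*x**3 - 9*x**2 - 18*x + 9 and u'(x)^2 = 36*x**2 + 36*x + 9.
Integrate each monomial from 0 to 3 using ∫_0^3 c·x^n dx = c·3^(n+1)/(n+1):
  ∫_0^3 u(x)^2 dx = ∫_0^3 (9*x^4 + 18*x^3 - 9*x^2 - 18*x + 9) dx. Term by term:
    ∫_0^3 9*x^4 dx = 2187/5;  ∫_0^3 18*x^3 dx = 729/2;  ∫_0^3 -9*x^2 dx = -81;
    ∫_0^3 -18*x dx = -81;  ∫_0^3 9 dx = 27.
  Sum: 2187/5 + 729/2 − 81 − 81 + 27 = 6669/10.
  ∫_0^3 u'(x)^2 dx = ∫_0^3 (36*x^2 + 36*x + 9) dx. Term by term:
    ∫_0^3 36*x^2 dx = 324;  ∫_0^3 36*x dx = 162;  ∫_0^3 9 dx = 27.
  Sum: 324 + 162 + 27 = 513.
Adding: ||u||_{H^1}^2 = 6669/10 + 513 = 11799/10.


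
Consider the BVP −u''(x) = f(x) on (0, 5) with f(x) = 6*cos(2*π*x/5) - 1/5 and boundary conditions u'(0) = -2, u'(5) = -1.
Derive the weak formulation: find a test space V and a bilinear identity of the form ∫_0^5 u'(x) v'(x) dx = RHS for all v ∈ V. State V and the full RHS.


V = H^1(0, 5) (v unrestricted at boundary; u is determined up to an additive constant); weak form: ∫_0^5 u'v' dx = ∫_0^5 (6*cos(2*π*x/5) - 1/5) v dx − v(5) + 2·v(0) for all v ∈ V.

Multiply both sides by a test function v and integrate from 0 to 5:
  ∫_0^5 −u''(x) v(x) dx = ∫_0^5 f(x) v(x) dx.
Integrate the LHS by parts once:
  ∫_0^5 −u'' v dx = −[u'(x) v(x)]_0^5 + ∫_0^5 u'(x) v'(x) dx.
Thus ∫_0^5 u'(x) v'(x) dx = ∫_0^5 f(x) v(x) dx + [u'(x) v(x)]_0^5.
Choose V so that boundary terms are either known or forced to vanish.
u has inhomogeneous Neumann u'(0) = -2, u'(5) = -1. [u' v]_0^5 = (-1)·v(5) − (-2)·v(0) = − v(5) + 2·v(0). Take V = H^1(0, 5); boundary term becomes part of RHS.
Weak formulation: find u (satisfying any essential BC) such that ∫_0^5 u'(x) v'(x) dx = ∫_0^5 f v dx − v(5) + 2·v(0) for all v ∈ V (Neumann data are natural BCs: they enter the RHS as boundary terms).
Substituting f(x) = 6*cos(2*π*x/5) - 1/5, the right-hand side is ∫_0^5 (6*cos(2*π*x/5) - 1/5) v dx − v(5) + 2·v(0).
Compatibility check (pure Neumann): taking v ≡ 1 ∈ V gives 0 = ∫_0^5 f dx + (-1) − (-2), i.e. ∫_0^5 f dx must equal u'(0) − u'(5) = -1. Indeed ∫_0^5 (6*cos(2*π*x/5) - 1/5) dx = -1, so the data are compatible. The solution is then unique only up to an additive constant (fix it e.g. by requiring ∫_0^5 u dx = 0).


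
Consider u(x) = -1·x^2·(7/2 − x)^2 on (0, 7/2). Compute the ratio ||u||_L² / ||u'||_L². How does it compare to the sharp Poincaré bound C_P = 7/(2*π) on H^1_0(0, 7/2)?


||u||_L² / ||u'||_L² = 7*sqrt(3)/12 < C_P = 7/(2*π).

u(x) = -1·x^2·(7/2 − x)^2, so u'(x) = x*(-8*x^2 + 42*x - 49)/2.
u(x) = -1·x^2·(7/2 − x)^2 vanishes at x = 0 and x = 7/2, so u ∈ H^1_0(0, 7/2). Differentiate via the product rule and integrate the resulting polynomials term by term.
  ∫_0^7/2 u² dx = ∫_0^7/2 (x^8 - 14*x^7 + 147*x^6/2 - 343*x^5/2 + 2401*x^4/16) dx. Term by term:
    ∫_0^7/2 x^8 dx = 40353607/4608;  ∫_0^7/2 -14*x^7 dx = -40353607/1024;  ∫_0^7/2 147*x^6/2 dx = 17294403/256;
    ∫_0^7/2 -343*x^5/2 dx = -40353607/768;  ∫_0^7/2 2401*x^4/16 dx = 40353607/2560.
  Sum: 40353607/4608 − 40353607/1024 + 17294403/256 − 40353607/768 + 40353607/2560 = 5764801/46080.
  ∫_0^7/2 (u')² dx = ∫_0^7/2 (16*x^6 - 168*x^5 + 637*x^4 - 1029*x^3 + 2401*x^2/4) dx. Term by term:
    ∫_0^7/2 16*x^6 dx = 117649/8;  ∫_0^7/2 -168*x^5 dx = -823543/16;  ∫_0^7/2 637*x^4 dx = 10706059/160;
    ∫_0^7/2 -1029*x^3 dx = -2470629/64;  ∫_0^7/2 2401*x^2/4 dx = 823543/96.
  Sum: 117649/8 − 823543/16 + 10706059/160 − 2470629/64 + 823543/96 = 117649/960.
∫_0^7/2 u² dx = 5764801/46080, so ||u||_L² = 2401*sqrt(5)/480.
∫_0^7/2 (u')² dx = 117649/960, so ||u'||_L² = 343*sqrt(15)/120.
Ratio ||u||_L² / ||u'||_L² = 7*sqrt(3)/12.
Sharp Poincaré constant on H^1_0(0, 7/2) is C_P = L/π = 7/(2*π), achieved by sin(2*π/7·x).
A polynomial bump cannot attain the sharp Poincaré constant (only the first sine eigenfunction does), so the ratio is strictly less than C_P, consistent with ||u||_L² ≤ C_P ||u'||_L².


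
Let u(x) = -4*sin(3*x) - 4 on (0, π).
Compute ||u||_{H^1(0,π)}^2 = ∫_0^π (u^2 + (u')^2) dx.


||u||_{H^1(0,π)}^2 = 64/3 + 96*π

u'(x) = -12*cos(3*x).
Expand u² and (u')² and integrate term by term on (0, π), using: for integers n ≥ 1, ∫_0^π sin²(nx) dx = ∫_0^π cos²(nx) dx = π/2; for n ≠ n', ∫_0^π sin(nx)sin(n'x) dx = ∫_0^π cos(nx)cos(n'x) dx = 0; and by product-to-sum, ∫_0^π sin(nx)cos(n'x) dx = ½∫_0^π [sin((n+n')x) + sin((n−n')x)] dx, which is 0 when n+n' is even and 2n/(n²−n'²) when n+n' is odd (it need not vanish on (0, π)). For the constant mode: ∫_0^π 1 dx = π, ∫_0^π cos(nx) dx = 0, ∫_0^π sin(nx) dx = (1−(−1)^n)/n.
  u² squared terms: (-4)²·∫1 dx = 16·π = 16*π;  (-4)²·∫sin(3x)² dx = 16·π/2 = 8*π.
  u² cross terms: 2·(-4)·(-4)·∫1·sin(3x) dx = 32·(2/3) = 64/3.
  So ∫_0^π u² dx = 16*π + 8*π + 64/3 = 64/3 + 24*π.
  (u')² squared terms: (-12)²·∫cos(3x)² dx = 144·π/2 = 72*π.
  So ∫_0^π (u')² dx = 72*π.
||u||_{H^1}^2 = (64/3 + 24*π) + (72*π) = 64/3 + 96*π.


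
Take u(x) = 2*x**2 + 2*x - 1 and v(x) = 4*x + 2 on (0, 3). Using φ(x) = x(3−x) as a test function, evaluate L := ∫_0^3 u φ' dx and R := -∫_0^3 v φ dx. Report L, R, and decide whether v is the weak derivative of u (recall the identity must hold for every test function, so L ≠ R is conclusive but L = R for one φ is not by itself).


LHS = -36, RHS = -36. Yes, v = u' weakly.

u(x) = 2*x**2 + 2*x - 1, classical derivative u'(x) = 4*x + 2.
φ(x) = x(3−x), so φ'(x) = 3 - 2*x.
Note φ(0) = φ(3) = 0, so the boundary term u·φ vanishes.
LHS = ∫_0^3 u(x) φ'(x) dx = ∫_0^3 (-4*x^3 + 2*x^2 + 8*x - 3) dx. Term by term:
  ∫_0^3 -4*x^3 dx = -81;  ∫_0^3 2*x^2 dx = 18;  ∫_0^3 8*x dx = 36;
  ∫_0^3 -3 dx = -9.
Sum: -81 + 18 + 36 − 9 = -36.
So LHS = -36.
∫_0^3 v(x) φ(x) dx = ∫_0^3 (-4*x^3 + 10*x^2 + 6*x) dx. Term by term:
  ∫_0^3 -4*x^3 dx = -81;  ∫_0^3 10*x^2 dx = 90;  ∫_0^3 6*x dx = 27.
Sum: -81 + 90 + 27 = 36.
So RHS = -∫_0^3 v(x) φ(x) dx = -36.
LHS = RHS, so the identity holds for this test φ.
Moreover u is smooth here and v(x) = u'(x) = 4*x + 2 pointwise, so the identity holds for every test function. Hence v is the weak derivative of u.


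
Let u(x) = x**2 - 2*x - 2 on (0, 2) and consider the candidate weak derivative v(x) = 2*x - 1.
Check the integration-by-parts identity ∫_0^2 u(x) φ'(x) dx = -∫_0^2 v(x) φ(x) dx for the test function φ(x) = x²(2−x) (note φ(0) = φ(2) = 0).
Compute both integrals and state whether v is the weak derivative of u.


LHS = -8/15, RHS = -28/15. No, v is not the weak derivative of u.

u(x) = x**2 - 2*x - 2, classical derivative u'(x) = 2*x - 2.
φ(x) = x²(2−x), so φ'(x) = x*(4 - 3*x).
Note φ(0) = φ(2) = 0, so the boundary term u·φ vanishes.
LHS = ∫_0^2 u(x) φ'(x) dx = ∫_0^2 (-3*x^4 + 10*x^3 - 2*x^2 - 8*x) dx. Term by term:
  ∫_0^2 -3*x^4 dx = -96/5;  ∫_0^2 10*x^3 dx = 40;  ∫_0^2 -2*x^2 dx = -16/3;
  ∫_0^2 -8*x dx = -16.
Sum: -96/5 + 40 − 16/3 − 16 = -8/15.
So LHS = -8/15.
∫_0^2 v(x) φ(x) dx = ∫_0^2 (-2*x^4 + 5*x^3 - 2*x^2) dx. Term by term:
  ∫_0^2 -2*x^4 dx = -64/5;  ∫_0^2 5*x^3 dx = 20;  ∫_0^2 -2*x^2 dx = -16/3.
Sum: -64/5 + 20 − 16/3 = 28/15.
So RHS = -∫_0^2 v(x) φ(x) dx = -28/15.
LHS − RHS = 4/3 ≠ 0, so the identity fails.
(For a valid weak derivative the identity must hold for EVERY test function, in particular this one. The failure shows v is NOT the weak derivative of u.)
Correct weak derivative would be u'(x) = 2*x - 2.


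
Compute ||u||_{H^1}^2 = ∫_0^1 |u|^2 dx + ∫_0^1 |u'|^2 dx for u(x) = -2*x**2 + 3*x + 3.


||u||_{H^1}^2 = 257/15

The H^1 norm (squared) on an interval (0, L) is
  ||u||_{H^1}^2 = ∫_0^L u(x)^2 dx + ∫_0^L u'(x)^2 dx.
Compute u'(x) = 3 - 4*x.
Then u(x)^2 = 4*x**4 - 12*x**3 - 3*x**2 + 18*x + 9 and u'(x)^2 = 16*x**2 - 24*x + 9.
Integrate each monomial from 0 to 1 using ∫_0^1 c·x^n dx = c·1^(n+1)/(n+1):
  ∫_0^1 u(x)^2 dx = ∫_0^1 (4*x^4 - 12*x^3 - 3*x^2 + 18*x + 9) dx. Term by term:
    ∫_0^1 4*x^4 dx = 4/5;  ∫_0^1 -12*x^3 dx = -3;  ∫_0^1 -3*x^2 dx = -1;
    ∫_0^1 18*x dx = 9;  ∫_0^1 9 dx = 9.
  Sum: 4/5 − 3 − 1 + 9 + 9 = 74/5.
  ∫_0^1 u'(x)^2 dx = ∫_0^1 (16*x^2 - 24*x + 9) dx. Term by term:
    ∫_0^1 16*x^2 dx = 16/3;  ∫_0^1 -24*x dx = -12;  ∫_0^1 9 dx = 9.
  Sum: 16/3 − 12 + 9 = 7/3.
Adding: ||u||_{H^1}^2 = 74/5 + 7/3 = 257/15.


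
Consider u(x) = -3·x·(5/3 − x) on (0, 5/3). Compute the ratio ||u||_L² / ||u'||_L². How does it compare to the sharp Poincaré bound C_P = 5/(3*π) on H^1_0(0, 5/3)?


||u||_L² / ||u'||_L² = sqrt(10)/6 < C_P = 5/(3*π).

u(x) = -3·x·(5/3 − x), so u'(x) = 6*x - 5.
u(x) = -3·x·(5/3 − x) vanishes at x = 0 and x = 5/3, so u ∈ H^1_0(0, 5/3). Differentiate via the product rule and integrate the resulting polynomials term by term.
  ∫_0^5/3 u² dx = ∫_0^5/3 (9*x^4 - 30*x^3 + 25*x^2) dx. Term by term:
    ∫_0^5/3 9*x^4 dx = 625/27;  ∫_0^5/3 -30*x^3 dx = -3125/54;  ∫_0^5/3 25*x^2 dx = 3125/81.
  Sum: 625/27 − 3125/54 + 3125/81 = 625/162.
  ∫_0^5/3 (u')² dx = ∫_0^5/3 (36*x^2 - 60*x + 25) dx. Term by term:
    ∫_0^5/3 36*x^2 dx = 500/9;  ∫_0^5/3 -60*x dx = -250/3;  ∫_0^5/3 25 dx = 125/3.
  Sum: 500/9 − 250/3 + 125/3 = 125/9.
∫_0^5/3 u² dx = 625/162, so ||u||_L² = 25*sqrt(2)/18.
∫_0^5/3 (u')² dx = 125/9, so ||u'||_L² = 5*sqrt(5)/3.
Ratio ||u||_L² / ||u'||_L² = sqrt(10)/6.
Sharp Poincaré constant on H^1_0(0, 5/3) is C_P = L/π = 5/(3*π), achieved by sin(3*π/5·x).
A polynomial bump cannot attain the sharp Poincaré constant (only the first sine eigenfunction does), so the ratio is strictly less than C_P, consistent with ||u||_L² ≤ C_P ||u'||_L².


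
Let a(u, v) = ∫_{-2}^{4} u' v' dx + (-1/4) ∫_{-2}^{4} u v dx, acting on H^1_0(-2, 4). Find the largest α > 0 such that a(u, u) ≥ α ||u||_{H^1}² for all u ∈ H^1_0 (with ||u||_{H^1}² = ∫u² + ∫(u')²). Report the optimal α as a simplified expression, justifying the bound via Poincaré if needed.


α = (-9 + π^2)/(π^2 + 36)

Coercivity of a(·,·) on H^1_0(-2, 4) means a(u, u) ≥ α ||u||_{H^1}² for every u ∈ H^1_0.
The interval has length L = 6, and Poincaré/coercivity depend only on L. Here a(u, u) = ∫(u')² + (-1/4)·∫u².
Here c = -1/4 < 0 with |c| < (π/L)² = π^2/36, so coercivity still holds. The condition a(u,u) ≥ α||u||_{H^1}² reads (1−α)∫(u')² ≥ (α−c)∫u². Any admissible α is ≤ 1 (rapidly oscillating u have ∫u²/∫(u')² → 0), and α = 1 would force 0 ≥ (1−c)∫u², impossible since c < 1; so 1−α > 0. By the sharp Poincaré inequality on H^1_0 of an interval of length L, ∫(u')² ≥ (π/L)²∫u² with equality for the first sine mode sin(π(x−x₀)/L) (x₀ the left endpoint), so the inequality holds for all u iff (1−α)(π/L)² ≥ α − c, i.e. α ≤ ((π/L)² + c)/((π/L)² + 1) = (1 + c(L/π)²)/(1 + (L/π)²). (Direct route, valid since c ≤ 0: Poincaré gives c∫u² ≥ c(L/π)²∫(u')², so a(u,u) ≥ (1 + c(L/π)²)∫(u')², while ||u||_{H^1}² ≤ (1 + (L/π)²)∫(u')²; dividing yields the same α.) With (π/L)² = π^2/36 and c = -1/4, the largest admissible constant is α = ((π/L)² + c)/((π/L)² + 1).
Simplifying, α = (-9 + π^2)/(π^2 + 36).


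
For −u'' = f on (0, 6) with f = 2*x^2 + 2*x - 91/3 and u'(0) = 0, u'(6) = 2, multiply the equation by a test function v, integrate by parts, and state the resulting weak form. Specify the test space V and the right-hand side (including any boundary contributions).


V = H^1(0, 6) (v unrestricted at boundary; u is determined up to an additive constant); weak form: ∫_0^6 u'v' dx = ∫_0^6 (2*x^2 + 2*x - 91/3) v dx + 2·v(6) for all v ∈ V.

Multiply both sides by a test function v and integrate from 0 to 6:
  ∫_0^6 −u''(x) v(x) dx = ∫_0^6 f(x) v(x) dx.
Integrate the LHS by parts once:
  ∫_0^6 −u'' v dx = −[u'(x) v(x)]_0^6 + ∫_0^6 u'(x) v'(x) dx.
Thus ∫_0^6 u'(x) v'(x) dx = ∫_0^6 f(x) v(x) dx + [u'(x) v(x)]_0^6.
Choose V so that boundary terms are either known or forced to vanish.
u has inhomogeneous Neumann u'(0) = 0, u'(6) = 2. [u' v]_0^6 = (2)·v(6) − (0)·v(0) = 2·v(6). Take V = H^1(0, 6); boundary term becomes part of RHS.
Weak formulation: find u (satisfying any essential BC) such that ∫_0^6 u'(x) v'(x) dx = ∫_0^6 f v dx + 2·v(6) for all v ∈ V (Neumann data are natural BCs: they enter the RHS as boundary terms).
Substituting f(x) = 2*x^2 + 2*x - 91/3, the right-hand side is ∫_0^6 (2*x^2 + 2*x - 91/3) v dx + 2·v(6).
Compatibility check (pure Neumann): taking v ≡ 1 ∈ V gives 0 = ∫_0^6 f dx + (2) − (0), i.e. ∫_0^6 f dx must equal u'(0) − u'(6) = -2. Indeed ∫_0^6 (2*x^2 + 2*x - 91/3) dx = -2, so the data are compatible. The solution is then unique only up to an additive constant (fix it e.g. by requiring ∫_0^6 u dx = 0).


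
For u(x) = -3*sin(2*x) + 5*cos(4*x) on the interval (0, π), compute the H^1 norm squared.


||u||_{H^1(0,π)}^2 = 235*π

u'(x) = -20*sin(4*x) - 6*cos(2*x).
Expand u² and (u')² and integrate term by term on (0, π), using: for integers n ≥ 1, ∫_0^π sin²(nx) dx = ∫_0^π cos²(nx) dx = π/2; for n ≠ n', ∫_0^π sin(nx)sin(n'x) dx = ∫_0^π cos(nx)cos(n'x) dx = 0; and by product-to-sum, ∫_0^π sin(nx)cos(n'x) dx = ½∫_0^π [sin((n+n')x) + sin((n−n')x)] dx, which is 0 when n+n' is even and 2n/(n²−n'²) when n+n' is odd (it need not vanish on (0, π)).
  u² squared terms: (-3)²·∫sin(2x)² dx = 9·π/2 = 9*π/2;  (5)²·∫cos(4x)² dx = 25·π/2 = 25*π/2.
  u² cross terms: 2·(-3)·(5)·∫sin(2x)·cos(4x) dx = -30·(0) = 0.
  So ∫_0^π u² dx = 9*π/2 + 25*π/2 + 0 = 17*π.
  (u')² squared terms: (-20)²·∫sin(4x)² dx = 400·π/2 = 200*π;  (-6)²·∫cos(2x)² dx = 36·π/2 = 18*π.
  (u')² cross terms: 2·(-20)·(-6)·∫sin(4x)·cos(2x) dx = 240·(0) = 0.
  So ∫_0^π (u')² dx = 200*π + 18*π + 0 = 218*π.
||u||_{H^1}^2 = (17*π) + (218*π) = 235*π.


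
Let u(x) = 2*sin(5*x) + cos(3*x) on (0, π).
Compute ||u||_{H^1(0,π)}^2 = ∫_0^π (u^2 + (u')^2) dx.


||u||_{H^1(0,π)}^2 = 57*π

u'(x) = -3*sin(3*x) + 10*cos(5*x).
Expand u² and (u')² and integrate term by term on (0, π), using: for integers n ≥ 1, ∫_0^π sin²(nx) dx = ∫_0^π cos²(nx) dx = π/2; for n ≠ n', ∫_0^π sin(nx)sin(n'x) dx = ∫_0^π cos(nx)cos(n'x) dx = 0; and by product-to-sum, ∫_0^π sin(nx)cos(n'x) dx = ½∫_0^π [sin((n+n')x) + sin((n−n')x)] dx, which is 0 when n+n' is even and 2n/(n²−n'²) when n+n' is odd (it need not vanish on (0, π)).
  u² squared terms: (2)²·∫sin(5x)² dx = 4·π/2 = 2*π;  (1)²·∫cos(3x)² dx = 1·π/2 = π/2.
  u² cross terms: 2·(2)·(1)·∫sin(5x)·cos(3x) dx = 4·(0) = 0.
  So ∫_0^π u² dx = 2*π + π/2 + 0 = 5*π/2.
  (u')² squared terms: (-3)²·∫sin(3x)² dx = 9·π/2 = 9*π/2;  (10)²·∫cos(5x)² dx = 100·π/2 = 50*π.
  (u')² cross terms: 2·(-3)·(10)·∫sin(3x)·cos(5x) dx = -60·(0) = 0.
  So ∫_0^π (u')² dx = 9*π/2 + 50*π + 0 = 109*π/2.
||u||_{H^1}^2 = (5*π/2) + (109*π/2) = 57*π.


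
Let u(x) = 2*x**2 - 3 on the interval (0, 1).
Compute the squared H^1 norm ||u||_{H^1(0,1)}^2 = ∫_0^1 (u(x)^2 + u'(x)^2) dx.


||u||_{H^1}^2 = 167/15

The H^1 norm (squared) on an interval (0, L) is
  ||u||_{H^1}^2 = ∫_0^L u(x)^2 dx + ∫_0^L u'(x)^2 dx.
Compute u'(x) = 4*x.
Then u(x)^2 = 4*x**4 - 12*x**2 + 9 and u'(x)^2 = 16*x**2.
Integrate each monomial from 0 to 1 using ∫_0^1 c·x^n dx = c·1^(n+1)/(n+1):
  ∫_0^1 u(x)^2 dx = ∫_0^1 (4*x^4 - 12*x^2 + 9) dx. Term by term:
    ∫_0^1 4*x^4 dx = 4/5;  ∫_0^1 -12*x^2 dx = -4;  ∫_0^1 9 dx = 9.
  Sum: 4/5 − 4 + 9 = 29/5.
  ∫_0^1 u'(x)^2 dx = ∫_0^1 (16*x^2) dx. Term by term:
    ∫_0^1 16*x^2 dx = 16/3.
Adding: ||u||_{H^1}^2 = 29/5 + 16/3 = 167/15.


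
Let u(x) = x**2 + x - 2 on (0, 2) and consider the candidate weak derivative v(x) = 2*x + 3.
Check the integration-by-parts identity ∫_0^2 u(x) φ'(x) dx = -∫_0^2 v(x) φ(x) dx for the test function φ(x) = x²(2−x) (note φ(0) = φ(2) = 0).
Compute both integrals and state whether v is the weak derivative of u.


LHS = -68/15, RHS = -36/5. No, v is not the weak derivative of u.

u(x) = x**2 + x - 2, classical derivative u'(x) = 2*x + 1.
φ(x) = x²(2−x), so φ'(x) = x*(4 - 3*x).
Note φ(0) = φ(2) = 0, so the boundary term u·φ vanishes.
LHS = ∫_0^2 u(x) φ'(x) dx = ∫_0^2 (-3*x^4 + x^3 + 10*x^2 - 8*x) dx. Term by term:
  ∫_0^2 -3*x^4 dx = -96/5;  ∫_0^2 x^3 dx = 4;  ∫_0^2 10*x^2 dx = 80/3;
  ∫_0^2 -8*x dx = -16.
Sum: -96/5 + 4 + 80/3 − 16 = -68/15.
So LHS = -68/15.
∫_0^2 v(x) φ(x) dx = ∫_0^2 (-2*x^4 + x^3 + 6*x^2) dx. Term by term:
  ∫_0^2 -2*x^4 dx = -64/5;  ∫_0^2 x^3 dx = 4;  ∫_0^2 6*x^2 dx = 16.
Sum: -64/5 + 4 + 16 = 36/5.
So RHS = -∫_0^2 v(x) φ(x) dx = -36/5.
LHS − RHS = 8/3 ≠ 0, so the identity fails.
(For a valid weak derivative the identity must hold for EVERY test function, in particular this one. The failure shows v is NOT the weak derivative of u.)
Correct weak derivative would be u'(x) = 2*x + 1.


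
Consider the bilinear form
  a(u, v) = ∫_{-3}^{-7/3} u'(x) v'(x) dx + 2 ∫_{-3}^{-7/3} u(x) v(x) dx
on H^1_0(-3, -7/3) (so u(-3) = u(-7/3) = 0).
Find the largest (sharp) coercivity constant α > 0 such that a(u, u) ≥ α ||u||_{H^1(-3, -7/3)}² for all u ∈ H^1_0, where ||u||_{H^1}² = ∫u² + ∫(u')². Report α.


α = 1

Coercivity of a(·,·) on H^1_0(-3, -7/3) means a(u, u) ≥ α ||u||_{H^1}² for every u ∈ H^1_0.
The interval has length L = 2/3, and Poincaré/coercivity depend only on L. Here a(u, u) = ∫(u')² + (2)·∫u².
Here c = 2 ≥ 1, so a(u,u) = ∫(u')² + c∫u² ≥ ∫(u')² + ∫u² = ||u||_{H^1}², i.e. α = 1 works. No larger α is possible: a(u,u) ≥ α||u||_{H^1}² means (1−α)∫(u')² ≥ (α−c)∫u², and for the modes u_n = sin(nπ(x−x₀)/L) (x₀ the left endpoint) one has ∫u_n²/∫(u_n')² = (L/(nπ))² → 0, so a(u_n,u_n)/||u_n||_{H^1}² → 1. Hence the optimal constant is α = 1.
Therefore α = 1.
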